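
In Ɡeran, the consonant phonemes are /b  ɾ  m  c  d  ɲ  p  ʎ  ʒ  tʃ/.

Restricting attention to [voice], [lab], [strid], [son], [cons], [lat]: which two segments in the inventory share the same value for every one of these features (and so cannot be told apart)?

Both /ɲ/ and /ɾ/ are [+voice], [-labial], [-strident], [+sonorant], [+consonantal], [-lateral]. Since the list omits [nasal] and [dorsal] — which do distinguish the palatal nasal from the alveolar tap — this pair collapses; all other pairs remain distinct.

ɲ, ɾ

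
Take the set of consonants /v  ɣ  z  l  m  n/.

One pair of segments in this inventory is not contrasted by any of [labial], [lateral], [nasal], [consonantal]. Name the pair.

ɣ, z

On the given features, /ɣ/ and /z/ have an identical profile: [−labial], [−lateral], [−nasal], [+consonantal]. No other two segments in the inventory coincide on all 4 features. (They do differ in [strident], [coronal] and [dorsal], which are not among the given features.)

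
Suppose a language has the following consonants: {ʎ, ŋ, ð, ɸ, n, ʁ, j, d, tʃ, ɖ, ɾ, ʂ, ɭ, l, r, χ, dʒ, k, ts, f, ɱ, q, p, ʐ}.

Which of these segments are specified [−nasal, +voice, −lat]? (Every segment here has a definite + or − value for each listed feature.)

Among the inventory, the [−nasal] segments are /ʎ, ð, ɸ, ʁ, j, d, tʃ, ɖ, ɾ, ʂ, ɭ, l, r, χ, dʒ, k, ts, f, q, p, ʐ/.
Within that set, [+voice] gives /ʎ, ð, ʁ, j, d, ɖ, ɾ, ɭ, l, r, dʒ, ʐ/.
Intersecting with [−lateral] leaves /ð, ʁ, j, d, ɖ, ɾ, r, dʒ, ʐ/.

ð, ʁ, j, d, ɖ, ɾ, r, dʒ, ʐ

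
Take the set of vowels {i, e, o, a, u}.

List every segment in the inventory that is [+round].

o, u

The feature [round] marks segments produced with lip rounding. In this inventory /o, u/ have that property, so they are [+round]; /i, e, a/ are [-round].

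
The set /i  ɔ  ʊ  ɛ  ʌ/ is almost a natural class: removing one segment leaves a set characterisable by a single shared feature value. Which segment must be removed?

[tense] groups all but one: /ʌ, ɔ, ʊ, ɛ/ share [−tense] while /i/ (high front unrounded tense vowel) alone is [+tense]. Removing any other segment would not leave a single-feature class that excludes it.

i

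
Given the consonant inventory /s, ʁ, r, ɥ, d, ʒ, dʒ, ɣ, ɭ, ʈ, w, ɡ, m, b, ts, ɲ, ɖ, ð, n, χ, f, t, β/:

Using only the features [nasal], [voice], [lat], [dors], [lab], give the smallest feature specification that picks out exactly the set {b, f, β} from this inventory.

[−nasal, +lab, −dors]

The class [−nasal], [+labial], [−dorsal] has exactly /b, f, β/ as its extension in this inventory. No smaller conjunction from the listed features achieves this: [+labial, −dorsal] alone would also admit /m/; [−nasal, −dorsal] alone would also admit /s, r, d, ʒ, …/; [−nasal, +labial] alone would also admit /ɥ, w/; and checking the remaining two-feature bundles turns up none with this extension.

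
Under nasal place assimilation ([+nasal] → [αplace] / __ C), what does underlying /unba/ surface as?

The only nasal preceding a consonant is /n/ before /b/. /b/ is [+labial], so /n/ → /m/, giving [umba].

[umba]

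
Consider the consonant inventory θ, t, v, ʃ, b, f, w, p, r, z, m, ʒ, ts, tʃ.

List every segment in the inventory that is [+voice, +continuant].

Eliminate segments failing any feature: /θ, t, ʃ, f, p, ts, tʃ/ are [−voice]; /b, m/ are [−continuant]. The remaining /v, w, r, z, ʒ/ satisfy [+voice], [+continuant].

v, w, r, z, ʒ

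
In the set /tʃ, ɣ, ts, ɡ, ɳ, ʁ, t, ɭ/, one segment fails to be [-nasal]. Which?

Every segment except /ɳ/ is [-nasal]. /ɳ/ (retroflex nasal) is [+nasal], so it is the exception.

ɳ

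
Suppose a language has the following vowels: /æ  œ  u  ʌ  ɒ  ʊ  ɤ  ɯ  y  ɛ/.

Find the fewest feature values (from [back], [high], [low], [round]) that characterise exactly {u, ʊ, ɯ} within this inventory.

[+high, +back]

Every target segment is [+high], [+back]; each remaining inventory member fails at least one of these. Each conjunct is needed — [+back] alone would also admit /ʌ, ɒ, ɤ/; [+high] alone would also admit /y/ — and no other single listed feature has exactly this extension, so two is the minimum.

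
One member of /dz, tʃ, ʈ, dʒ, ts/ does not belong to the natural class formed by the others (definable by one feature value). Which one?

The remaining segments after removing /ʈ/ share [+delayed release]; /ʈ/ (voiceless retroflex stop) is [-delayed release]. For every other candidate removal, the leftover set fails to share any single feature value that the removed segment lacks.

ʈ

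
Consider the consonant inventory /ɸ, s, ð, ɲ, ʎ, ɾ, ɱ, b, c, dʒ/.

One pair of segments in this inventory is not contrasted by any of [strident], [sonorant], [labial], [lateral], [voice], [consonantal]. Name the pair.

Both /ɲ/ and /ɾ/ are [−strident], [+sonorant], [−labial], [−lateral], [+voice], [+consonantal]. Since the list omits [nasal] and [dorsal] — which do distinguish the palatal nasal from the alveolar tap — this pair collapses; all other pairs remain distinct.

ɲ, ɾ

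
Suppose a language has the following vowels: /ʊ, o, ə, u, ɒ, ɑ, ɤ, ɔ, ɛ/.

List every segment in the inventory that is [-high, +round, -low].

o, ɔ

Eliminate segments failing any feature: /ʊ, u/ are [+high]; /ə, ɑ, ɤ, ɛ/ are [-round]; /ɒ/ is [+low]. The remaining /o, ɔ/ satisfy [-high], [+round], [-low].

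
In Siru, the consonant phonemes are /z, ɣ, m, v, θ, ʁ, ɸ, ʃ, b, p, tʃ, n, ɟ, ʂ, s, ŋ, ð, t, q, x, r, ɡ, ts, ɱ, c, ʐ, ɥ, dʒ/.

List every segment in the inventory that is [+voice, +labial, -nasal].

Checking each segment against [+voice], [+labial], [-nasal]: /v/ (voiced labiodental fricative), /b/ (voiced bilabial stop), /ɥ/ (labial-palatal glide) satisfy every feature; every other segment in the inventory fails at least one.

v, b, ɥ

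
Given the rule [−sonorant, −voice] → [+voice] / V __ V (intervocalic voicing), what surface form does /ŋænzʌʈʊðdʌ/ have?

[ŋænzʌɖʊðdʌ]

/ʈ/ satisfies [−sonorant, −voice] and sits in V __ V. The [+voice] counterpart of the voiceless retroflex stop is /ɖ/. Other segments in /ŋænzʌʈʊðdʌ/ either fail the structural description or are not in the environment, so the surface form is [ŋænzʌɖʊðdʌ].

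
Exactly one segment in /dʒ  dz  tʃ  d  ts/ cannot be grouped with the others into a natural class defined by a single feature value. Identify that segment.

/tʃ, dʒ, ts, dz/ are all [+delayed release], but /d/ (voiced alveolar stop) is [−delayed release]. No other single segment can be removed to leave a set sharing one feature value that the removed segment lacks, so /d/ is the odd one out.

d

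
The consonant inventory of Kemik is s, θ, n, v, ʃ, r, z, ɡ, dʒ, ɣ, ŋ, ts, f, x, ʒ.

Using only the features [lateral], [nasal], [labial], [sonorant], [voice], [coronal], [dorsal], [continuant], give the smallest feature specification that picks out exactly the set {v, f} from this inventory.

Every target segment is [+labial] and no other inventory member is, so one feature is enough.

[+labial]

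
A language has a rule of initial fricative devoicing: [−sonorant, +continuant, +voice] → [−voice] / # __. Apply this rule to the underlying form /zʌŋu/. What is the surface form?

[sʌŋu]

/z/ satisfies [−sonorant, +continuant, +voice] and sits in # __. The [−voice] counterpart of the voiced alveolar fricative is /s/. Other segments in /zʌŋu/ either fail the structural description or are not in the environment, so the surface form is [sʌŋu].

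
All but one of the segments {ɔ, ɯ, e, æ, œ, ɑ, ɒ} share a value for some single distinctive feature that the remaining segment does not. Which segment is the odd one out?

ɯ

[high] groups all but one: /ɑ, œ, e, ɔ, ɒ, æ/ share [-high] while /ɯ/ (high back unrounded vowel) alone is [+high]. Removing any other segment would not leave a single-feature class that excludes it.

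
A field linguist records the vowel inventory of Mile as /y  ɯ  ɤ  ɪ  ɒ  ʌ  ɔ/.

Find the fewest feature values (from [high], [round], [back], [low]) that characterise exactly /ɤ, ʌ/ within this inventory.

/ɤ, ʌ/ are all [−high], [−round], and no other segment in the inventory matches both values. Dropping any one of them over-generates: [−round] alone would also admit /ɯ, ɪ/; [−high] alone would also admit /ɒ, ɔ/. No other single listed feature picks out exactly this set either, so fewer than two features will not do.

[−high, −round]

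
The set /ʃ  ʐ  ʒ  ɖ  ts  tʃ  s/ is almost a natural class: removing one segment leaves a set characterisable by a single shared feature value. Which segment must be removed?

[strident] groups all but one: /ts, ʐ, ʒ, ʃ, tʃ, s/ share [+strident] while /ɖ/ (voiced retroflex stop) alone is [-strident]. Removing any other segment would not leave a single-feature class that excludes it.

ɖ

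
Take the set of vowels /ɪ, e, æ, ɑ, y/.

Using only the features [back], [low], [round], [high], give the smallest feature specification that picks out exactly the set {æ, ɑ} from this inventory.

[+low]

/æ, ɑ/ are exactly the [+low] segments in the inventory, so a single feature suffices.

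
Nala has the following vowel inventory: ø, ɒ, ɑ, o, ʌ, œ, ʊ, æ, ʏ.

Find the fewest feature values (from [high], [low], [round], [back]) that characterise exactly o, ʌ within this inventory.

[−high, −low, +back]

Every target segment is [−high], [−low], [+back]; each remaining inventory member fails at least one of these. Each conjunct is needed — [−low, +back] alone would also admit /ʊ/; [−high, +back] alone would also admit /ɒ, ɑ/; [−high, −low] alone would also admit /ø, œ/ — and no other combination of two listed features has exactly this extension, so three is the minimum.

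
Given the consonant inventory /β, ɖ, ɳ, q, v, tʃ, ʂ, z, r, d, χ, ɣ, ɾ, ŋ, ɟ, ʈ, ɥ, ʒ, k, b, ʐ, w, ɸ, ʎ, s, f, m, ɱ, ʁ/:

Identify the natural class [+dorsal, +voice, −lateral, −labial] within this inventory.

Checking each segment against [+dorsal], [+voice], [−lateral], [−labial]: /ɣ/ (voiced velar fricative), /ŋ/ (velar nasal), /ɟ/ (voiced palatal stop), /ʁ/ (voiced uvular fricative) satisfy every feature; every other segment in the inventory fails at least one.

ɣ, ŋ, ɟ, ʁ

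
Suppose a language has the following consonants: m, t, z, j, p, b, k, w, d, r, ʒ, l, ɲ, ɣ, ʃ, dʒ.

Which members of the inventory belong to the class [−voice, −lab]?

Checking each segment against [−voice], [−labial]: /t/ (voiceless alveolar stop), /k/ (voiceless velar stop), /ʃ/ (voiceless postalveolar fricative) satisfy every feature; every other segment in the inventory fails at least one.

t, k, ʃ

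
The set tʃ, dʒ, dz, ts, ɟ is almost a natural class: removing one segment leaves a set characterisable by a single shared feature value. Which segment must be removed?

ɟ

The remaining segments after removing /ɟ/ share [+delayed release]; /ɟ/ (voiced palatal stop) is [-delayed release]. For every other candidate removal, the leftover set fails to share any single feature value that the removed segment lacks.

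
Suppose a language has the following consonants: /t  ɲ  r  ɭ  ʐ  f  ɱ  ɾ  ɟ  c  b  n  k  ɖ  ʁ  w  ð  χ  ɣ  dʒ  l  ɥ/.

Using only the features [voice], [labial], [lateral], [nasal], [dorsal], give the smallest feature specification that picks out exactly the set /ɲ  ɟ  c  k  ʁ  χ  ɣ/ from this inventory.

/ɲ, ɟ, c, k, ʁ, χ, ɣ/ are all [−labial], [+dorsal], and no other segment in the inventory matches both values. Dropping any one of them over-generates: [+dorsal] alone would also admit /w, ɥ/; [−labial] alone would also admit /t, r, ɭ, ʐ, …/. No other single listed feature picks out exactly this set either, so fewer than two features will not do.

[−labial, +dorsal]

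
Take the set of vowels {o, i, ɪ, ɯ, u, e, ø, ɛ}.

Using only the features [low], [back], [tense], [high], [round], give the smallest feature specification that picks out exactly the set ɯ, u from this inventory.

[+high, +back]

Every target segment is [+high], [+back]; each remaining inventory member fails at least one of these. Each conjunct is needed — [+back] alone would also admit /o/; [+high] alone would also admit /i, ɪ/ — and no other single listed feature has exactly this extension, so two is the minimum.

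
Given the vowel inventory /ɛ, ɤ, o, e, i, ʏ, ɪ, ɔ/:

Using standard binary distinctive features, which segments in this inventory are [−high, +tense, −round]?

Checking each segment against [−high], [+tense], [−round]: /ɤ/ (mid back unrounded tense vowel), /e/ (mid front unrounded tense vowel) satisfy every feature; every other segment in the inventory fails at least one.

ɤ, e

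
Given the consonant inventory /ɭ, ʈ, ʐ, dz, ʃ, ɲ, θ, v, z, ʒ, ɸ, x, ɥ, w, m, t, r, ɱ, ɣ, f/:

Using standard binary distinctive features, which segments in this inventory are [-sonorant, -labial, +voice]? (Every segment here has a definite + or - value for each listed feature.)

Among the inventory, the [-sonorant] segments are /ʈ, ʐ, dz, ʃ, θ, v, z, ʒ, ɸ, x, t, ɣ, f/.
Then [-labial] gives /ʈ, ʐ, dz, ʃ, θ, z, ʒ, x, t, ɣ/.
Of those, [+voice] leaves /ʐ, dz, z, ʒ, ɣ/.

ʐ, dz, z, ʒ, ɣ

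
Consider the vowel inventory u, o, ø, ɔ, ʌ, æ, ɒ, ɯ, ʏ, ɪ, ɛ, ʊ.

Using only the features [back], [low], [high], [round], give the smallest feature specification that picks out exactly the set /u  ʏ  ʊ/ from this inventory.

[+high, +round]

Every target segment is [+high], [+round]; each remaining inventory member fails at least one of these. Each conjunct is needed — [+round] alone would also admit /o, ø, ɔ, ɒ/; [+high] alone would also admit /ɯ, ɪ/ — and no other single listed feature has exactly this extension, so two is the minimum.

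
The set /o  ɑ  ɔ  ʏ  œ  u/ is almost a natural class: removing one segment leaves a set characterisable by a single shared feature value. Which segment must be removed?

The remaining segments after removing /ɑ/ share [+round]; /ɑ/ (low back unrounded vowel) is [−round]. For every other candidate removal, the leftover set fails to share any single feature value that the removed segment lacks.

ɑ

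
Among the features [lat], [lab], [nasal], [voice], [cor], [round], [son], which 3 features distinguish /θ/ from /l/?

/θ/ is the voiceless dental fricative and /l/ is the alveolar lateral approximant. Both are [−labial], [−nasal], [+coronal], [−round]. /θ/ is [−sonorant] while /l/ is [+sonorant]; /θ/ is [−voice] while /l/ is [+voice]; /θ/ is [−lateral] while /l/ is [+lateral], so the distinguishing features are [sonorant], [voice], [lateral].

[sonorant], [voice], [lateral]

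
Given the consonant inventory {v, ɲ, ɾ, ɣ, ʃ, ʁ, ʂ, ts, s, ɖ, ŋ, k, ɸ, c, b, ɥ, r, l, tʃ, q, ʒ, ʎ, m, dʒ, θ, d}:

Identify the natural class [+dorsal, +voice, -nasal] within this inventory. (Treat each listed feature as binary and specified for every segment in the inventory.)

ɣ, ʁ, ɥ, ʎ

Eliminate segments failing any feature: /v, ɾ, ʃ, ʂ, ts, s, ɖ, ɸ, b, r, l, tʃ, ʒ, m, dʒ, θ, d/ are [-dorsal]; /ɲ, ŋ/ are [+nasal]; /k, c, q/ are [-voice]. The remaining /ɣ, ʁ, ɥ, ʎ/ satisfy [+dorsal], [+voice], [-nasal].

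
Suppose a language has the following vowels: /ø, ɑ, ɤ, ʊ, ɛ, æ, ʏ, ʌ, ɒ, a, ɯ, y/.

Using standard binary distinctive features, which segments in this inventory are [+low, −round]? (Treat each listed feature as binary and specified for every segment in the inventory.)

Among the inventory, the [+low] segments are /ɑ, æ, ɒ, a/.
Within that set, [−round] leaves /ɑ, æ, a/.

ɑ, æ, a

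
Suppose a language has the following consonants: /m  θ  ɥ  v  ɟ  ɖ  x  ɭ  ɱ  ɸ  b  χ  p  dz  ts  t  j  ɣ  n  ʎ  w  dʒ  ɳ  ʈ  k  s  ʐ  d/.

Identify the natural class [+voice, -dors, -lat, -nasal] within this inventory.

The [+voice] segments are /m, ɥ, v, ɟ, ɖ, ɭ, ɱ, b, dz, j, ɣ, n, ʎ, w, dʒ, ɳ, ʐ, d/.
Within that set, [-dorsal] gives /m, v, ɖ, ɭ, ɱ, b, dz, n, dʒ, ɳ, ʐ, d/.
Then [-lateral] gives /m, v, ɖ, ɱ, b, dz, n, dʒ, ɳ, ʐ, d/.
Then [-nasal] leaves /v, ɖ, b, dz, dʒ, ʐ, d/.

v, ɖ, b, dz, dʒ, ʐ, d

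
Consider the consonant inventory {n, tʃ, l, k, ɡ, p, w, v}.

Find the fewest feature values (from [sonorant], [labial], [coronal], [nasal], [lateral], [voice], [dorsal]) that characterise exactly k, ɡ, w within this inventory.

[+dorsal]

Every target segment is [+dorsal] and no other inventory member is, so one feature is enough.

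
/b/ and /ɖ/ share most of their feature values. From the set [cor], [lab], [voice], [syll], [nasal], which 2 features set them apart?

[labial], [coronal]

The two segments share [+voice], [-syllabic], [-nasal]. The only features from the list on which they differ: /b/ is [+labial] while /ɖ/ is [-labial]; /b/ is [-coronal] while /ɖ/ is [+coronal].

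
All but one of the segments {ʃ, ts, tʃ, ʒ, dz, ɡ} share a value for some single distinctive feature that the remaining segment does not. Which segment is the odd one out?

ɡ

[strident] (equivalently [coronal], [dorsal]) groups all but one: /tʃ, ʒ, dz, ʃ, ts/ share [+strident] while /ɡ/ (voiced velar stop) alone is [−strident]. Removing any other segment would not leave a single-feature class that excludes it.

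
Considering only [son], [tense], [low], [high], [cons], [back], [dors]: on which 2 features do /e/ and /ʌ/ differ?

/e/ (mid front unrounded tense vowel) and /ʌ/ (mid back unrounded lax vowel) agree on [+sonorant], [-low], [-high], [-consonantal], [+dorsal]. They differ on [back] (/e/ [-], /ʌ/ [+]), [tense] (/e/ [+], /ʌ/ [-]).

[back], [tense]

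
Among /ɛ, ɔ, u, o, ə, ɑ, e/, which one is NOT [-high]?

u

/u/ is the high back rounded tense vowel, which is [+high]; the rest — /ɑ, e, ə, ɛ, ɔ, o/ — are [-high].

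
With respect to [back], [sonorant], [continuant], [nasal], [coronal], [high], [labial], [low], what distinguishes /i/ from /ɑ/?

[high], [low], [back]

/i/ (high front unrounded tense vowel) and /ɑ/ (low back unrounded vowel) agree on [+sonorant], [+continuant], [-nasal], [-coronal], [-labial]. They differ on [high] (/i/ [+], /ɑ/ [-]), [low] (/i/ [-], /ɑ/ [+]), [back] (/i/ [-], /ɑ/ [+]).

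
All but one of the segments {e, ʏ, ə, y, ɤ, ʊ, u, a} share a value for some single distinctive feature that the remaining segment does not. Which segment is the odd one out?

The remaining segments after removing /a/ share [−low]; /a/ (low unrounded vowel) is [+low]. For every other candidate removal, the leftover set fails to share any single feature value that the removed segment lacks.

a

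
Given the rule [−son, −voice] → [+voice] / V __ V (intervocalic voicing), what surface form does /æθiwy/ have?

/θ/ satisfies [−son, −voice] and sits in V __ V. The [+voice] counterpart of the voiceless dental fricative is /ð/. Other segments in /æθiwy/ either fail the structural description or are not in the environment, so the surface form is [æðiwy].

[æðiwy]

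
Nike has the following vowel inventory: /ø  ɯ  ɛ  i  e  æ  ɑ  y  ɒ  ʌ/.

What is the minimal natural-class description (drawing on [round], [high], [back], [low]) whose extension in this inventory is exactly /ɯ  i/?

[+high, -round]

/ɯ, i/ are all [+high], [-round], and no other segment in the inventory matches both values. Dropping any one of them over-generates: [-round] alone would also admit /ɛ, e, æ, ɑ, …/; [+high] alone would also admit /y/. No other single listed feature picks out exactly this set either, so fewer than two features will not do.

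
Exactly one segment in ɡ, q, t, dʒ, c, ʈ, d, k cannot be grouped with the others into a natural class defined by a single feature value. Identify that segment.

/ɡ, d, q, k, c, t, ʈ/ are all [−delayed release], but /dʒ/ (voiced postalveolar affricate) is [+delayed release]. No other single segment can be removed to leave a set sharing one feature value that the removed segment lacks, so /dʒ/ is the odd one out.

dʒ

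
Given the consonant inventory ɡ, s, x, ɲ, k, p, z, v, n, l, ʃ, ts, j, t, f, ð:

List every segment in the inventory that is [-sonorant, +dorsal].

ɡ, x, k

Checking each segment against [-sonorant], [+dorsal]: /ɡ/ (voiced velar stop), /x/ (voiceless velar fricative), /k/ (voiceless velar stop) satisfy every feature; every other segment in the inventory fails at least one.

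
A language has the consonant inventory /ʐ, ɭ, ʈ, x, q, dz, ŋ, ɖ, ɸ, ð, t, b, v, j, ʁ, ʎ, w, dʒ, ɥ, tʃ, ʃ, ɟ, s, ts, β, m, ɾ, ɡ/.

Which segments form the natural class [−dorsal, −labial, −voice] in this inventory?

ʈ, t, tʃ, ʃ, s, ts

First, the [−dorsal] segments are /ʐ, ɭ, ʈ, dz, ɖ, ɸ, ð, t, b, v, dʒ, tʃ, ʃ, s, ts, β, m, ɾ/.
Within that set, [−labial] gives /ʐ, ɭ, ʈ, dz, ɖ, ð, t, dʒ, tʃ, ʃ, s, ts, ɾ/.
Within that set, [−voice] leaves /ʈ, t, tʃ, ʃ, s, ts/.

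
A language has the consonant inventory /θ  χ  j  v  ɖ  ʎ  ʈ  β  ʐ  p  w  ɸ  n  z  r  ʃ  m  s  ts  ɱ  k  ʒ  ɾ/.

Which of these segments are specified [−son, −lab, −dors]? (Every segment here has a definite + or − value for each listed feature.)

Checking each segment against [−sonorant], [−labial], [−dorsal]: /θ/ (voiceless dental fricative), /ɖ/ (voiced retroflex stop), /ʈ/ (voiceless retroflex stop), /ʐ/ (voiced retroflex fricative), /z/ (voiced alveolar fricative), /ʃ/ (voiceless postalveolar fricative), among others, satisfy every feature; every other segment in the inventory fails at least one.

θ, ɖ, ʈ, ʐ, z, ʃ, s, ts, ʒ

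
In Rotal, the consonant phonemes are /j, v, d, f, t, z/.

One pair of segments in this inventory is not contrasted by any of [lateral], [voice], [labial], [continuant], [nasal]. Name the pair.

j, z

Both /j/ and /z/ are [−lateral], [+voice], [−labial], [+continuant], [−nasal]. Since the list omits [sonorant], [strident] and [dorsal] — which do distinguish the palatal glide from the voiced alveolar fricative — this pair collapses; all other pairs remain distinct.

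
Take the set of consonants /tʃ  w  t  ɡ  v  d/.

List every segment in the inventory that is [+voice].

w, ɡ, v, d

The feature [voice] marks segments produced with vocal-fold vibration. In this inventory /w, ɡ, v, d/ have that property, so they are [+voice]; /tʃ, t/ are [−voice].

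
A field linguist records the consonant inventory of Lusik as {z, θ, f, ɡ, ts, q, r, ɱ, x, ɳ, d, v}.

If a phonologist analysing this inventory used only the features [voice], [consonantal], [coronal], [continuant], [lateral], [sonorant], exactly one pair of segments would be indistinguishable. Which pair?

f, x

/f/ (voiceless labiodental fricative) and /x/ (voiceless velar fricative) are both [−voice], [+consonantal], [−coronal], [+continuant], [−lateral], [−sonorant], so none of the listed features separates them. (They do differ in [labial] and [dorsal], which are not among the given features.) Every other pair in the inventory differs on at least one listed feature.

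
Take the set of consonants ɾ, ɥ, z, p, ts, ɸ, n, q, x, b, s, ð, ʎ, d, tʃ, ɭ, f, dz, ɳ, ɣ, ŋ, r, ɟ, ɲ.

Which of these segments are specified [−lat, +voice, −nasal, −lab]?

First, the [−lateral] segments are /ɾ, ɥ, z, p, ts, ɸ, n, q, x, b, s, ð, d, tʃ, f, dz, ɳ, ɣ, ŋ, r, ɟ, ɲ/.
Then [+voice] gives /ɾ, ɥ, z, n, b, ð, d, dz, ɳ, ɣ, ŋ, r, ɟ, ɲ/.
Intersecting with [−nasal] gives /ɾ, ɥ, z, b, ð, d, dz, ɣ, r, ɟ/.
Then [−labial] leaves /ɾ, z, ð, d, dz, ɣ, r, ɟ/.

ɾ, z, ð, d, dz, ɣ, r, ɟ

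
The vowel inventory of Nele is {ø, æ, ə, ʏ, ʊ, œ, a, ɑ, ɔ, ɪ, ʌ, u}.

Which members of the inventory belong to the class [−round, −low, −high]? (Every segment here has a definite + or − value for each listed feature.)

ə, ʌ

Checking each segment against [−round], [−low], [−high]: /ə/ (mid central vowel (schwa)), /ʌ/ (mid back unrounded lax vowel) satisfy every feature; every other segment in the inventory fails at least one.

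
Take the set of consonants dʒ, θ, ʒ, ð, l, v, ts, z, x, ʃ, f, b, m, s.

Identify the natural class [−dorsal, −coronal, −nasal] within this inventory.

v, f, b

Checking each segment against [−dorsal], [−coronal], [−nasal]: /v/ (voiced labiodental fricative), /f/ (voiceless labiodental fricative), /b/ (voiced bilabial stop) satisfy every feature; every other segment in the inventory fails at least one.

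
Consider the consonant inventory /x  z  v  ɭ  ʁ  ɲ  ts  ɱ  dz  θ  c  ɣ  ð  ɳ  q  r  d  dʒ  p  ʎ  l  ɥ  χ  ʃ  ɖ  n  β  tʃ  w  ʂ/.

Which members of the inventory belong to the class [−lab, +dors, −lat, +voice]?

ʁ, ɲ, ɣ

Checking each segment against [−labial], [+dorsal], [−lateral], [+voice]: /ʁ/ (voiced uvular fricative), /ɲ/ (palatal nasal), /ɣ/ (voiced velar fricative) satisfy every feature; every other segment in the inventory fails at least one.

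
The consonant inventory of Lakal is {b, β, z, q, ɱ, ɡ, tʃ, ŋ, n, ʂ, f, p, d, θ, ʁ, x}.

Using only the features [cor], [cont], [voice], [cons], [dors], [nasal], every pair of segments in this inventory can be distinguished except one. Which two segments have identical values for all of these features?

/θ/ (voiceless dental fricative) and /ʂ/ (voiceless retroflex fricative) are both [+coronal], [+continuant], [-voice], [+consonantal], [-dorsal], [-nasal], so none of the listed features separates them. (They do differ in [strident], [anterior] and [distributed], which are not among the given features.) Every other pair in the inventory differs on at least one listed feature.

θ, ʂ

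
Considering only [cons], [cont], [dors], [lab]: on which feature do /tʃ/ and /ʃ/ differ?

/tʃ/ (voiceless postalveolar affricate) and /ʃ/ (voiceless postalveolar fricative) agree on [+consonantal], [-dorsal], [-labial]. They differ on [continuant] (/tʃ/ [-], /ʃ/ [+]).

[continuant]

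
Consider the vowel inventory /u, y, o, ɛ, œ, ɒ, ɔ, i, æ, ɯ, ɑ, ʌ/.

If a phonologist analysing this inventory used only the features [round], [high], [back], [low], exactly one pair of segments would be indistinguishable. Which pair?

o, ɔ

Both /o/ and /ɔ/ are [+round], [−high], [+back], [−low]. Since the list omits [tense] — which does distinguish the mid back rounded tense vowel from the mid back rounded lax vowel — this pair collapses; all other pairs remain distinct.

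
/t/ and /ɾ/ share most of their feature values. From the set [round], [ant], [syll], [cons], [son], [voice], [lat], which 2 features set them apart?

[sonorant], [voice]

/t/ is the voiceless alveolar stop and /ɾ/ is the alveolar tap. Both are [−round], [+anterior], [−syllabic], [+consonantal], [−lateral]. /t/ is [−sonorant] while /ɾ/ is [+sonorant]; /t/ is [−voice] while /ɾ/ is [+voice], so the distinguishing features are [sonorant], [voice].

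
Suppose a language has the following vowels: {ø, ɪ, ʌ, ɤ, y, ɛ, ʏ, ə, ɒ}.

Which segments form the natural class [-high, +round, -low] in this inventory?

Checking each segment against [-high], [+round], [-low]: /ø/ (mid front rounded tense vowel) satisfies every feature; every other segment in the inventory fails at least one.

ø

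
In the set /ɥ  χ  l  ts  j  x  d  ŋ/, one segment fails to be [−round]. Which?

ɥ

/j, ŋ, l, d, ts, x, χ/ are all [−round]; /ɥ/ (labial-palatal glide) is [+round].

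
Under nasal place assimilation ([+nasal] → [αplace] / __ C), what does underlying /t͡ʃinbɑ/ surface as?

/n/ sits before the [+labial] consonant /b/, so it takes on [+labial] and surfaces as /m/. The rest of the form is unaffected: [t͡ʃimbɑ].

[t͡ʃimbɑ]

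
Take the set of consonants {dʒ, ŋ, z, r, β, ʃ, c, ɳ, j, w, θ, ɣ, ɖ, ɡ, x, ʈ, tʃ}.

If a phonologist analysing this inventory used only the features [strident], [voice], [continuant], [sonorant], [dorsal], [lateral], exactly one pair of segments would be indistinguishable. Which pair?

/w/ (labial-velar glide) and /j/ (palatal glide) are both [−strident], [+voice], [+continuant], [+sonorant], [+dorsal], [−lateral], so none of the listed features separates them. (They do differ in [labial], [round] and [back], which are not among the given features.) Every other pair in the inventory differs on at least one listed feature.

w, j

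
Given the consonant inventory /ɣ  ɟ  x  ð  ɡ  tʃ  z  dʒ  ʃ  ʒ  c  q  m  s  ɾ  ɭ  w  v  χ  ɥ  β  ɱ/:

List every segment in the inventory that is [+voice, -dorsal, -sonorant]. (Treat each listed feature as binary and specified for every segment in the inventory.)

ð, z, dʒ, ʒ, v, β

The [+voice] segments are /ɣ, ɟ, ð, ɡ, z, dʒ, ʒ, m, ɾ, ɭ, w, v, ɥ, β, ɱ/.
Intersecting with [-dorsal] gives /ð, z, dʒ, ʒ, m, ɾ, ɭ, v, β, ɱ/.
Among these, [-sonorant] leaves /ð, z, dʒ, ʒ, v, β/.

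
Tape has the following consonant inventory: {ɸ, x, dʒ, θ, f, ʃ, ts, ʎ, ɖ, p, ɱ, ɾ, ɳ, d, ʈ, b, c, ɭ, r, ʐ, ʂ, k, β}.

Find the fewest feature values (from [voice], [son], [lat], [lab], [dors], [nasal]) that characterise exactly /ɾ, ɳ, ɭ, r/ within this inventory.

/ɾ, ɳ, ɭ, r/ are all [+sonorant], [−labial], [−dorsal], and no other segment in the inventory matches all three values. Dropping any one of them over-generates: [−labial, −dorsal] alone would also admit /dʒ, θ, ʃ, ts, …/; [+sonorant, −dorsal] alone would also admit /ɱ/; [+sonorant, −labial] alone would also admit /ʎ/. No other combination of two listed features picks out exactly this set either, so fewer than three features will not do.

[+son, −lab, −dors]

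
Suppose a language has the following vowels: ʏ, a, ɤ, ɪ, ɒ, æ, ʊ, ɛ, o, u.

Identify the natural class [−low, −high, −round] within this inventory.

The [−low] segments are /ʏ, ɤ, ɪ, ʊ, ɛ, o, u/.
Among these, [−high] gives /ɤ, ɛ, o/.
Among these, [−round] leaves /ɤ, ɛ/.

ɤ, ɛ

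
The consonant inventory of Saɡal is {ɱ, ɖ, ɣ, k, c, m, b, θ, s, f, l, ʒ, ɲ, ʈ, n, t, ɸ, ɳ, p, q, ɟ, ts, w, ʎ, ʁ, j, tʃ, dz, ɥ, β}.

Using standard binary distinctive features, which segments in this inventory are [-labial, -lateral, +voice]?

ɖ, ɣ, ʒ, ɲ, n, ɳ, ɟ, ʁ, j, dz

Eliminate segments failing any feature: /ɱ, m, b, f, ɸ, p, w, ɥ, β/ are [+labial]; /k, c, θ, s, ʈ, t, q, ts, tʃ/ are [-voice]; /l, ʎ/ are [+lateral]. The remaining /ɖ, ɣ, ʒ, ɲ, n, ɳ, ɟ, ʁ, j, dz/ satisfy [-labial], [-lateral], [+voice].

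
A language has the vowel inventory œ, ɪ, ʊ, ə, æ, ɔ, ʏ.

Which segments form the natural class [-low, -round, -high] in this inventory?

ə

Checking each segment against [-low], [-round], [-high]: /ə/ (mid central vowel (schwa)) satisfies every feature; every other segment in the inventory fails at least one.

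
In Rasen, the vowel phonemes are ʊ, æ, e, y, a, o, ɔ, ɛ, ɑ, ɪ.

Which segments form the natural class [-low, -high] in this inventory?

e, o, ɔ, ɛ

Eliminate segments failing any feature: /ʊ, y, ɪ/ are [+high]; /æ, a, ɑ/ are [+low]. The remaining /e, o, ɔ, ɛ/ satisfy [-low], [-high].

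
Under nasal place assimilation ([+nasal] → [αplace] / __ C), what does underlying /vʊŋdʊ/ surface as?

In /vʊŋdʊ/, the nasal /ŋ/ precedes /d/, which is [+coronal]. The nasal assimilates in place, becoming the [+coronal] nasal /n/. The surface form is [vʊndʊ].

[vʊndʊ]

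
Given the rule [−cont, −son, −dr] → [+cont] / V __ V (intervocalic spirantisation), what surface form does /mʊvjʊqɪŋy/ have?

/q/ satisfies [−cont, −son, −dr] and sits in V __ V. The [+continuant] counterpart of the voiceless uvular stop is /χ/. Other segments in /mʊvjʊqɪŋy/ either fail the structural description or are not in the environment, so the surface form is [mʊvjʊχɪŋy].

[mʊvjʊχɪŋy]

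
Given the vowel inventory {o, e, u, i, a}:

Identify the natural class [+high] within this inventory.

The feature [high] marks segments produced with the tongue body raised. In this inventory /u, i/ have that property, so they are [+high]; /o, e, a/ are [-high].

u, i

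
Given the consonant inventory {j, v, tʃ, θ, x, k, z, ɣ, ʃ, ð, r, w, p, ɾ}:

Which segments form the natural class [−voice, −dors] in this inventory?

The [−voice] segments are /tʃ, θ, x, k, ʃ, p/.
Within that set, [−dorsal] leaves /tʃ, θ, ʃ, p/.

tʃ, θ, ʃ, p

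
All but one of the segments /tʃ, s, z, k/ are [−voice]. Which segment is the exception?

/tʃ, s, k/ are all [−voice]; /z/ (voiced alveolar fricative) is [+voice].

z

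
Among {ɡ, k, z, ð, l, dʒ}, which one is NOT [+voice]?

k

/ɡ, z, dʒ, l, ð/ are all [+voice]; /k/ (voiceless velar stop) is [−voice].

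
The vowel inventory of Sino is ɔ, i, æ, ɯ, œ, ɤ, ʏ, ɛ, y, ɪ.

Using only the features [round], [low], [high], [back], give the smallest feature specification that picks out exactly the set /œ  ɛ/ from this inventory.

The class [-high], [-low], [-back] has exactly /œ, ɛ/ as its extension in this inventory. No smaller conjunction from the listed features achieves this: [-low, -back] alone would also admit /i, ʏ, y, ɪ/; [-high, -back] alone would also admit /æ/; [-high, -low] alone would also admit /ɔ, ɤ/; and checking the remaining two-feature bundles turns up none with this extension.

[-high, -low, -back]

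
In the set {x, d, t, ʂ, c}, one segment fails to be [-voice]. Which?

/d/ is the voiced alveolar stop, which is [+voice]; the rest — /c, x, t, ʂ/ — are [-voice].

d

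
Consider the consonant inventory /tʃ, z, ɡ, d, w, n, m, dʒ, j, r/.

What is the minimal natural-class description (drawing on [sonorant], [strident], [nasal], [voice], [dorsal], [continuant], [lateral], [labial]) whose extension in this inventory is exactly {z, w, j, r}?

[+continuant]

The target set is precisely the extension of [+continuant] in this inventory.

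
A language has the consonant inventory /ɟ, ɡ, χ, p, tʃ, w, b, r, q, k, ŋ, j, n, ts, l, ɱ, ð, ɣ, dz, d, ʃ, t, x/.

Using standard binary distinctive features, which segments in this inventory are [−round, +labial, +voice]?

Eliminate segments failing any feature: /ɟ, ɡ, χ, tʃ, r, q, k, ŋ, j, n, ts, l, ð, ɣ, dz, d, ʃ, t, x/ are [−labial]; /p/ is [−voice]; /w/ is [+round]. The remaining /b, ɱ/ satisfy [−round], [+labial], [+voice].

b, ɱ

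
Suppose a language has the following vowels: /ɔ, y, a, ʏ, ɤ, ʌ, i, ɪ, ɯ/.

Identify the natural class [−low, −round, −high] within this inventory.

The [−low] segments are /ɔ, y, ʏ, ɤ, ʌ, i, ɪ, ɯ/.
Within that set, [−round] gives /ɤ, ʌ, i, ɪ, ɯ/.
Intersecting with [−high] leaves /ɤ, ʌ/.

ɤ, ʌ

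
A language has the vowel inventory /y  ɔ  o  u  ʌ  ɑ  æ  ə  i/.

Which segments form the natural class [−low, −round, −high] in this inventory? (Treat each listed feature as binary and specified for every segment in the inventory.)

The [−low] segments are /y, ɔ, o, u, ʌ, ə, i/.
Within that set, [−round] gives /ʌ, ə, i/.
Of those, [−high] leaves /ʌ, ə/.

ʌ, ə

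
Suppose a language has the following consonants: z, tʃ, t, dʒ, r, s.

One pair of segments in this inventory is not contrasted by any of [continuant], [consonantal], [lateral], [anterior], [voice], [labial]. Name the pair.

z, r

/z/ (voiced alveolar fricative) and /r/ (alveolar trill) are both [+continuant], [+consonantal], [-lateral], [+anterior], [+voice], [-labial], so none of the listed features separates them. (They do differ in [sonorant] and [strident], which are not among the given features.) Every other pair in the inventory differs on at least one listed feature.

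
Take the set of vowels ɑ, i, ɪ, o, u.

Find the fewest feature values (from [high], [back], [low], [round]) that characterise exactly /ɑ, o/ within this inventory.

The target set is precisely the extension of [−high] in this inventory.

[−high]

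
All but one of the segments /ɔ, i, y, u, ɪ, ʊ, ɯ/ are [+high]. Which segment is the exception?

Every segment except /ɔ/ is [+high]. /ɔ/ (mid back rounded lax vowel) is [−high], so it is the exception.

ɔ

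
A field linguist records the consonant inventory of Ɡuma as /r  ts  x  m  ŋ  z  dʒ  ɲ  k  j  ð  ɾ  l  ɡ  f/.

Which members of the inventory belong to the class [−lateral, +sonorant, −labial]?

Checking each segment against [−lateral], [+sonorant], [−labial]: /r/ (alveolar trill), /ŋ/ (velar nasal), /ɲ/ (palatal nasal), /j/ (palatal glide), /ɾ/ (alveolar tap) satisfy every feature; every other segment in the inventory fails at least one.

r, ŋ, ɲ, j, ɾ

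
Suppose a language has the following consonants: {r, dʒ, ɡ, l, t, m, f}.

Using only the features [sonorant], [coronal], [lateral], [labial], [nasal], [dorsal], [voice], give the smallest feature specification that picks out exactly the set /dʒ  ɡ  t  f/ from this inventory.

[−sonorant]

The target set is precisely the extension of [−sonorant] in this inventory.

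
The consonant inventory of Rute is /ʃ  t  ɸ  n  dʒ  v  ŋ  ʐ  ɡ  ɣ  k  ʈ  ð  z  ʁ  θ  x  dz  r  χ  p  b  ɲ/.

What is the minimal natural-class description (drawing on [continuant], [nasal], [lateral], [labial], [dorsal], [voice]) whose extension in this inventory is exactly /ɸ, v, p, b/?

[+labial]

The target set is precisely the extension of [+labial] in this inventory.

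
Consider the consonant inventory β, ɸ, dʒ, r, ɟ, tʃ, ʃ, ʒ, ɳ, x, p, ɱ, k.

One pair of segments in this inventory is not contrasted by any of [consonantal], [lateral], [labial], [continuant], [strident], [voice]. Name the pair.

ɳ, ɟ

On the given features, /ɳ/ and /ɟ/ have an identical profile: [+consonantal], [−lateral], [−labial], [−continuant], [−strident], [+voice]. No other two segments in the inventory coincide on all 6 features. (They do differ in [sonorant], [nasal] and [dorsal], which are not among the given features.)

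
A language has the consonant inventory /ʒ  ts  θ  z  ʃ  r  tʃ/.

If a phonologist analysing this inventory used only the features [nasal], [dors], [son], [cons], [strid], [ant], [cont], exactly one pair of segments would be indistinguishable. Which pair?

On the given features, /ʒ/ and /ʃ/ have an identical profile: [−nasal], [−dorsal], [−sonorant], [+consonantal], [+strident], [−anterior], [+continuant]. No other two segments in the inventory coincide on all 7 features. (They do differ in [voice], which is not among the given features.)

ʒ, ʃ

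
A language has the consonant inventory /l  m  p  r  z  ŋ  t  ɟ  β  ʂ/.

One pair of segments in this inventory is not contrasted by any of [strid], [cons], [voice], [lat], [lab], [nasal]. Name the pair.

ɟ, r

On the given features, /ɟ/ and /r/ have an identical profile: [-strident], [+consonantal], [+voice], [-lateral], [-labial], [-nasal]. No other two segments in the inventory coincide on all 6 features. (They do differ in [sonorant], [continuant] and [dorsal], which are not among the given features.)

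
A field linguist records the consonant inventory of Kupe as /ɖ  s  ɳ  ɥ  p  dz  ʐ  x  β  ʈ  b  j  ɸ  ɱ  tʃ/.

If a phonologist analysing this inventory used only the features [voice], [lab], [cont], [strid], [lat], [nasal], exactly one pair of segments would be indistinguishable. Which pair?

β, ɥ

/β/ (voiced bilabial fricative) and /ɥ/ (labial-palatal glide) are both [+voice], [+labial], [+continuant], [-strident], [-lateral], [-nasal], so none of the listed features separates them. (They do differ in [sonorant], [round] and [dorsal], which are not among the given features.) Every other pair in the inventory differs on at least one listed feature.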